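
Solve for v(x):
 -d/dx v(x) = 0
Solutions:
 v(x) = C1


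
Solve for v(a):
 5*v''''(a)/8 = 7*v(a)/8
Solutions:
 v(a) = C1*exp(-5^(3/4)*7^(1/4)*a/5) + C2*exp(5^(3/4)*7^(1/4)*a/5) + C3*sin(5^(3/4)*7^(1/4)*a/5) + C4*cos(5^(3/4)*7^(1/4)*a/5)


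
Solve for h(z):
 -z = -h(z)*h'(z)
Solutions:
 h(z) = -sqrt(C1 + z^2)
 h(z) = sqrt(C1 + z^2)


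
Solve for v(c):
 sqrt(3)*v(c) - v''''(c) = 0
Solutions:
 v(c) = C1*exp(-3^(1/8)*c) + C2*exp(3^(1/8)*c) + C3*sin(3^(1/8)*c) + C4*cos(3^(1/8)*c)


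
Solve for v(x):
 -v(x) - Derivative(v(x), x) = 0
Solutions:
 v(x) = C1*exp(-x)


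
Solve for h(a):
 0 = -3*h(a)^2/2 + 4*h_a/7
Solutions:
 h(a) = -8/(C1 + 21*a)


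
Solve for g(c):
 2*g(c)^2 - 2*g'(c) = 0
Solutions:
 g(c) = -1/(C1 + c)


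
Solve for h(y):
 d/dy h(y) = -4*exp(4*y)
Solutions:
 h(y) = C1 - exp(4*y)


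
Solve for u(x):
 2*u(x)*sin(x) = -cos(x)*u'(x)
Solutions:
 u(x) = C1*cos(x)^2


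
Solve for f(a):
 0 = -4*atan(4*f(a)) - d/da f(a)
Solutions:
 Integral(1/atan(4*_y), (_y, f(a))) = C1 - 4*a


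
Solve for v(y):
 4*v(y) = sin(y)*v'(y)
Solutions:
 v(y) = C1*(cos(y)^2 - 2*cos(y) + 1)/(cos(y)^2 + 2*cos(y) + 1)


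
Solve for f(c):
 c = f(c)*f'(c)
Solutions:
 f(c) = -sqrt(C1 + c^2)
 f(c) = sqrt(C1 + c^2)


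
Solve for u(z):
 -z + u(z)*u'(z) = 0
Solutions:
 u(z) = -sqrt(C1 + z^2)
 u(z) = sqrt(C1 + z^2)


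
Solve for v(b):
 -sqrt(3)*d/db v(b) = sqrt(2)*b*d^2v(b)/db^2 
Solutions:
 v(b) = C1 + C2*b^(1 - sqrt(6)/2)


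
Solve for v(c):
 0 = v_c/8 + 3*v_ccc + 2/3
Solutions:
 v(c) = C1 + C2*sin(sqrt(6)*c/12) + C3*cos(sqrt(6)*c/12) - 16*c/3


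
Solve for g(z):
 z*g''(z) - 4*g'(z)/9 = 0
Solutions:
 g(z) = C1 + C2*z^(13/9)


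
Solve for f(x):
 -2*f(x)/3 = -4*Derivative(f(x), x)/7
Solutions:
 f(x) = C1*exp(7*x/6)


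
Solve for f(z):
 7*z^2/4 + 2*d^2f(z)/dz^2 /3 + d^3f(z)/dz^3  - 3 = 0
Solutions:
 f(z) = C1 + C2*z + C3*exp(-2*z/3) - 7*z^4/32 + 21*z^3/16 - 117*z^2/32


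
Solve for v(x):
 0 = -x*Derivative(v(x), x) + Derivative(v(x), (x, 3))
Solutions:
 v(x) = C1 + Integral(C2*airyai(x) + C3*airybi(x), x)


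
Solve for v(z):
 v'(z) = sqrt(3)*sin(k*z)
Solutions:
 v(z) = C1 - sqrt(3)*cos(k*z)/k


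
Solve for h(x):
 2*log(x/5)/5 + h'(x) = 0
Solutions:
 h(x) = C1 - 2*x*log(x)/5 + 2*x/5 + 2*x*log(5)/5


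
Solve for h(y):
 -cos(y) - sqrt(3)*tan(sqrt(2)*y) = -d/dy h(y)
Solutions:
 h(y) = C1 - sqrt(6)*log(cos(sqrt(2)*y))/2 + sin(y)


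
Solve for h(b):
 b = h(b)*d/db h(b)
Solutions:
 h(b) = -sqrt(C1 + b^2)
 h(b) = sqrt(C1 + b^2)


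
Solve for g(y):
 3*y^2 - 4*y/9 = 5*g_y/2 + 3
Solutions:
 g(y) = C1 + 2*y^3/5 - 4*y^2/45 - 6*y/5


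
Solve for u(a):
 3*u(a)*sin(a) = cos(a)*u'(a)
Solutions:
 u(a) = C1/cos(a)^3


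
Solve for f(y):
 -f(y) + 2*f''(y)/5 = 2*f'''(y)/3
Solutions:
 f(y) = C1*exp(y*(2*2^(2/3)/(5*sqrt(5505) + 371)^(1/3) + 4 + 2^(1/3)*(5*sqrt(5505) + 371)^(1/3))/20)*sin(2^(1/3)*sqrt(3)*y*(-(5*sqrt(5505) + 371)^(1/3) + 2*2^(1/3)/(5*sqrt(5505) + 371)^(1/3))/20) + C2*exp(y*(2*2^(2/3)/(5*sqrt(5505) + 371)^(1/3) + 4 + 2^(1/3)*(5*sqrt(5505) + 371)^(1/3))/20)*cos(2^(1/3)*sqrt(3)*y*(-(5*sqrt(5505) + 371)^(1/3) + 2*2^(1/3)/(5*sqrt(5505) + 371)^(1/3))/20) + C3*exp(y*(-2^(1/3)*(5*sqrt(5505) + 371)^(1/3) - 2*2^(2/3)/(5*sqrt(5505) + 371)^(1/3) + 2)/10)


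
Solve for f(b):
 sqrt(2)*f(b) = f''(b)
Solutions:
 f(b) = C1*exp(-2^(1/4)*b) + C2*exp(2^(1/4)*b)


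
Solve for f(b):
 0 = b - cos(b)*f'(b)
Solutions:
 f(b) = C1 + Integral(b/cos(b), b)


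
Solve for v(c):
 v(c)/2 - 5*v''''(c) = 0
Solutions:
 v(c) = C1*exp(-10^(3/4)*c/10) + C2*exp(10^(3/4)*c/10) + C3*sin(10^(3/4)*c/10) + C4*cos(10^(3/4)*c/10)


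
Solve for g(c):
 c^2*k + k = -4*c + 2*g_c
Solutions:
 g(c) = C1 + c^3*k/6 + c^2 + c*k/2


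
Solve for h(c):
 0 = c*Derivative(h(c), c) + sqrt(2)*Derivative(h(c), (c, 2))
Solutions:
 h(c) = C1 + C2*erf(2^(1/4)*c/2)


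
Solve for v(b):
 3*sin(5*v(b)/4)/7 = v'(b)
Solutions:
 -3*b/7 + 2*log(cos(5*v(b)/4) - 1)/5 - 2*log(cos(5*v(b)/4) + 1)/5 = C1


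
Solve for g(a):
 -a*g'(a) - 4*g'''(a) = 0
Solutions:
 g(a) = C1 + Integral(C2*airyai(-2^(1/3)*a/2) + C3*airybi(-2^(1/3)*a/2), a)


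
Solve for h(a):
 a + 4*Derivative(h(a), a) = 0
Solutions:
 h(a) = C1 - a^2/8


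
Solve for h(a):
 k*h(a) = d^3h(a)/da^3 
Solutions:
 h(a) = C1*exp(a*k^(1/3)) + C2*exp(a*k^(1/3)*(-1 + sqrt(3)*I)/2) + C3*exp(-a*k^(1/3)*(1 + sqrt(3)*I)/2)


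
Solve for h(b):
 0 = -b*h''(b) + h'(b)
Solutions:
 h(b) = C1 + C2*b^2


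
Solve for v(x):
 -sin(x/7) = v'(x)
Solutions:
 v(x) = C1 + 7*cos(x/7)


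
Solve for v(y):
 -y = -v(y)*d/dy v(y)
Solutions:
 v(y) = -sqrt(C1 + y^2)
 v(y) = sqrt(C1 + y^2)


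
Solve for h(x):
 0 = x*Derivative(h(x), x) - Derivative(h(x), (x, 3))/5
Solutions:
 h(x) = C1 + Integral(C2*airyai(5^(1/3)*x) + C3*airybi(5^(1/3)*x), x)


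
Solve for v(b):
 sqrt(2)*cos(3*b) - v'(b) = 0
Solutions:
 v(b) = C1 + sqrt(2)*sin(3*b)/3


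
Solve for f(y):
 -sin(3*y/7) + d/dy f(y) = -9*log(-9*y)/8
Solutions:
 f(y) = C1 - 9*y*log(-y)/8 - 9*y*log(3)/4 + 9*y/8 - 7*cos(3*y/7)/3


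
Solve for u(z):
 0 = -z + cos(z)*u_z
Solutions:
 u(z) = C1 + Integral(z/cos(z), z)


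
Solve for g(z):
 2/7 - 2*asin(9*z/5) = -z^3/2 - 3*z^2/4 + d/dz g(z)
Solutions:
 g(z) = C1 + z^4/8 + z^3/4 - 2*z*asin(9*z/5) + 2*z/7 - 2*sqrt(25 - 81*z^2)/9


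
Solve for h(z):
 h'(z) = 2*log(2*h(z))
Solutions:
 -Integral(1/(log(_y) + log(2)), (_y, h(z)))/2 = C1 - z


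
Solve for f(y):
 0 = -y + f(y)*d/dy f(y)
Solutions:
 f(y) = -sqrt(C1 + y^2)
 f(y) = sqrt(C1 + y^2)


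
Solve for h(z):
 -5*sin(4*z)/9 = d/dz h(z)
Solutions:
 h(z) = C1 + 5*cos(4*z)/36


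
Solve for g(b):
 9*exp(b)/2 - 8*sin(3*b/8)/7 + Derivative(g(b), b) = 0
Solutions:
 g(b) = C1 - 9*exp(b)/2 - 64*cos(3*b/8)/21


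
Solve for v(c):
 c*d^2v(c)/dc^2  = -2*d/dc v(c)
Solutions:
 v(c) = C1 + C2/c


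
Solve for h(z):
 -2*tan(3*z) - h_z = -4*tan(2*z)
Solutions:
 h(z) = C1 - 2*log(cos(2*z)) + 2*log(cos(3*z))/3


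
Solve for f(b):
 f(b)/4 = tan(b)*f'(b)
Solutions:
 f(b) = C1*sin(b)^(1/4)


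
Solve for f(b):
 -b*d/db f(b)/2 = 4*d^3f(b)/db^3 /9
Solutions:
 f(b) = C1 + Integral(C2*airyai(-3^(2/3)*b/2) + C3*airybi(-3^(2/3)*b/2), b)


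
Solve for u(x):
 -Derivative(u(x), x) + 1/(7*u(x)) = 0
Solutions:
 u(x) = -sqrt(C1 + 14*x)/7
 u(x) = sqrt(C1 + 14*x)/7


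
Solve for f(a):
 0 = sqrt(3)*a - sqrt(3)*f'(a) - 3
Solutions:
 f(a) = C1 + a^2/2 - sqrt(3)*a


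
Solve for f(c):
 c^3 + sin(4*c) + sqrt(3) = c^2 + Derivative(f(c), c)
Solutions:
 f(c) = C1 + c^4/4 - c^3/3 + sqrt(3)*c - cos(4*c)/4


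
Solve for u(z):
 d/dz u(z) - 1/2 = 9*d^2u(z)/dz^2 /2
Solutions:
 u(z) = C1 + C2*exp(2*z/9) + z/2


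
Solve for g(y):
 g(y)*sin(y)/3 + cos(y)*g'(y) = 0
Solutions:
 g(y) = C1*cos(y)^(1/3)


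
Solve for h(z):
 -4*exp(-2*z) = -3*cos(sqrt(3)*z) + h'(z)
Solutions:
 h(z) = C1 + sqrt(3)*sin(sqrt(3)*z) + 2*exp(-2*z)


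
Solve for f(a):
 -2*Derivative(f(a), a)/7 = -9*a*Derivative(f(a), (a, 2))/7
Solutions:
 f(a) = C1 + C2*a^(11/9)


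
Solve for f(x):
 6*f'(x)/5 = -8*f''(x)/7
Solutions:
 f(x) = C1 + C2*exp(-21*x/20)


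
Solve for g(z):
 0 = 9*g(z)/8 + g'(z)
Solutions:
 g(z) = C1*exp(-9*z/8)


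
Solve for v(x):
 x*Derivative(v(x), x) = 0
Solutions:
 v(x) = C1


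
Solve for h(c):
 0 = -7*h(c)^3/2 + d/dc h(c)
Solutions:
 h(c) = -sqrt(-1/(C1 + 7*c))
 h(c) = sqrt(-1/(C1 + 7*c))


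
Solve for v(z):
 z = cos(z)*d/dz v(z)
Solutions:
 v(z) = C1 + Integral(z/cos(z), z)


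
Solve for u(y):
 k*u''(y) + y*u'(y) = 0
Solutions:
 u(y) = C1 + C2*sqrt(k)*erf(sqrt(2)*y*sqrt(1/k)/2)


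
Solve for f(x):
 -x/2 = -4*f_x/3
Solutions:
 f(x) = C1 + 3*x^2/16


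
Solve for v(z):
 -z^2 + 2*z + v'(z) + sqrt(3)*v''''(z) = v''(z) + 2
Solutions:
 v(z) = C1 + C2*exp(z*(2*6^(1/3)/(sqrt(81 - 4*sqrt(3)) + 9)^(1/3) + 2^(2/3)*3^(1/6)*(sqrt(81 - 4*sqrt(3)) + 9)^(1/3))/12)*sin(z*(-6^(2/3)*(sqrt(81 - 4*sqrt(3)) + 9)^(1/3) + 2*2^(1/3)*3^(5/6)/(sqrt(81 - 4*sqrt(3)) + 9)^(1/3))/12) + C3*exp(z*(2*6^(1/3)/(sqrt(81 - 4*sqrt(3)) + 9)^(1/3) + 2^(2/3)*3^(1/6)*(sqrt(81 - 4*sqrt(3)) + 9)^(1/3))/12)*cos(z*(-6^(2/3)*(sqrt(81 - 4*sqrt(3)) + 9)^(1/3) + 2*2^(1/3)*3^(5/6)/(sqrt(81 - 4*sqrt(3)) + 9)^(1/3))/12) + C4*exp(-z*(2*6^(1/3)/(sqrt(81 - 4*sqrt(3)) + 9)^(1/3) + 2^(2/3)*3^(1/6)*(sqrt(81 - 4*sqrt(3)) + 9)^(1/3))/6) + z^3/3 + 2*z


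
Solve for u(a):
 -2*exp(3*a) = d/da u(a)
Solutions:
 u(a) = C1 - 2*exp(3*a)/3


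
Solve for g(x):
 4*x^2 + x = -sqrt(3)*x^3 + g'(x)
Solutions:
 g(x) = C1 + sqrt(3)*x^4/4 + 4*x^3/3 + x^2/2


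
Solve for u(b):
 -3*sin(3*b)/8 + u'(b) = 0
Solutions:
 u(b) = C1 - cos(3*b)/8


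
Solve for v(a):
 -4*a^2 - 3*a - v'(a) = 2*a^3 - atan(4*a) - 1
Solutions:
 v(a) = C1 - a^4/2 - 4*a^3/3 - 3*a^2/2 + a*atan(4*a) + a - log(16*a^2 + 1)/8


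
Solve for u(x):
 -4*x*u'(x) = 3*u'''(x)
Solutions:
 u(x) = C1 + Integral(C2*airyai(-6^(2/3)*x/3) + C3*airybi(-6^(2/3)*x/3), x)


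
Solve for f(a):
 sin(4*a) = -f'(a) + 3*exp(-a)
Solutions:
 f(a) = C1 + cos(4*a)/4 - 3*exp(-a)


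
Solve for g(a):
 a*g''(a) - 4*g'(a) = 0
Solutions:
 g(a) = C1 + C2*a^5


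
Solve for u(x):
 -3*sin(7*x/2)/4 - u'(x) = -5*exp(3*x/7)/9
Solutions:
 u(x) = C1 + 35*exp(3*x/7)/27 + 3*cos(7*x/2)/14


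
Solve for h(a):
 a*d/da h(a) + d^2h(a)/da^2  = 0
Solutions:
 h(a) = C1 + C2*erf(sqrt(2)*a/2)


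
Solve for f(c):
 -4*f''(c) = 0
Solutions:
 f(c) = C1 + C2*c


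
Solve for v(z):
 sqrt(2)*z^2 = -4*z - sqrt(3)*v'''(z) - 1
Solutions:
 v(z) = C1 + C2*z + C3*z^2 - sqrt(6)*z^5/180 - sqrt(3)*z^4/18 - sqrt(3)*z^3/18


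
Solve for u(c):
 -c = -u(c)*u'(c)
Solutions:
 u(c) = -sqrt(C1 + c^2)
 u(c) = sqrt(C1 + c^2)


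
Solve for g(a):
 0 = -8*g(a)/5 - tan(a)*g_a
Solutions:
 g(a) = C1/sin(a)^(8/5)


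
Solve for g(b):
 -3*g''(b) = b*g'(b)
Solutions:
 g(b) = C1 + C2*erf(sqrt(6)*b/6)


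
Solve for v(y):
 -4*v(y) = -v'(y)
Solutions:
 v(y) = C1*exp(4*y)


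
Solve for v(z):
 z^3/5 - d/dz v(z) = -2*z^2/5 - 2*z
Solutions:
 v(z) = C1 + z^4/20 + 2*z^3/15 + z^2


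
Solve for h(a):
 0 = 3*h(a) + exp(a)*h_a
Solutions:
 h(a) = C1*exp(3*exp(-a))


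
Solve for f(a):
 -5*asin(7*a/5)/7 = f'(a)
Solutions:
 f(a) = C1 - 5*a*asin(7*a/5)/7 - 5*sqrt(25 - 49*a^2)/49


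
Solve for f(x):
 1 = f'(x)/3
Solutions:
 f(x) = C1 + 3*x


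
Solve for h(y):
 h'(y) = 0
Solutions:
 h(y) = C1


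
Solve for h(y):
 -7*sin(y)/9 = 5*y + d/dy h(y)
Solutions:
 h(y) = C1 - 5*y^2/2 + 7*cos(y)/9


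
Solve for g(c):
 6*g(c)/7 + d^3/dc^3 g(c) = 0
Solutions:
 g(c) = C3*exp(-6^(1/3)*7^(2/3)*c/7) + (C1*sin(2^(1/3)*3^(5/6)*7^(2/3)*c/14) + C2*cos(2^(1/3)*3^(5/6)*7^(2/3)*c/14))*exp(6^(1/3)*7^(2/3)*c/14)


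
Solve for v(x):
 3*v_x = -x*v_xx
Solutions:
 v(x) = C1 + C2/x^2


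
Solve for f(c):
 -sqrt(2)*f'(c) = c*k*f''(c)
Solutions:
 f(c) = C1 + c^(((re(k) - sqrt(2))*re(k) + im(k)^2)/(re(k)^2 + im(k)^2))*(C2*sin(sqrt(2)*log(c)*Abs(im(k))/(re(k)^2 + im(k)^2)) + C3*cos(sqrt(2)*log(c)*im(k)/(re(k)^2 + im(k)^2)))


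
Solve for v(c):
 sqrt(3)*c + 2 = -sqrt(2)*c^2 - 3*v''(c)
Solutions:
 v(c) = C1 + C2*c - sqrt(2)*c^4/36 - sqrt(3)*c^3/18 - c^2/3


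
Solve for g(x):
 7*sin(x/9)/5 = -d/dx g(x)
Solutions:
 g(x) = C1 + 63*cos(x/9)/5


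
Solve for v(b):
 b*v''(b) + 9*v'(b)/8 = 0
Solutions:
 v(b) = C1 + C2/b^(1/8)


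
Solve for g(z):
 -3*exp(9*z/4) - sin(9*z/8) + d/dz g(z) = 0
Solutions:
 g(z) = C1 + 4*exp(9*z/4)/3 - 8*cos(9*z/8)/9


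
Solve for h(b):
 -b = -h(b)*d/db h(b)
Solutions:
 h(b) = -sqrt(C1 + b^2)
 h(b) = sqrt(C1 + b^2)


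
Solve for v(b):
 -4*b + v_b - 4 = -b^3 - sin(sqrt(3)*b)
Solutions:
 v(b) = C1 - b^4/4 + 2*b^2 + 4*b + sqrt(3)*cos(sqrt(3)*b)/3


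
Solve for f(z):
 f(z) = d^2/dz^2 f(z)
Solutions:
 f(z) = C1*exp(-z) + C2*exp(z)


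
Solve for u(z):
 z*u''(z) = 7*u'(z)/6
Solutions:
 u(z) = C1 + C2*z^(13/6)


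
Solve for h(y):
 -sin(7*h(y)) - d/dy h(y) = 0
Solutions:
 h(y) = -acos((-C1 - exp(14*y))/(C1 - exp(14*y)))/7 + 2*pi/7
 h(y) = acos((-C1 - exp(14*y))/(C1 - exp(14*y)))/7


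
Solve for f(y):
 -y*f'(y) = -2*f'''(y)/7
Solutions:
 f(y) = C1 + Integral(C2*airyai(2^(2/3)*7^(1/3)*y/2) + C3*airybi(2^(2/3)*7^(1/3)*y/2), y)


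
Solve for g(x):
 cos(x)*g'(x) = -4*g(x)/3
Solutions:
 g(x) = C1*(sin(x) - 1)^(2/3)/(sin(x) + 1)^(2/3)


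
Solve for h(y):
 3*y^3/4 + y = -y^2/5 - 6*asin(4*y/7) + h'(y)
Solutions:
 h(y) = C1 + 3*y^4/16 + y^3/15 + y^2/2 + 6*y*asin(4*y/7) + 3*sqrt(49 - 16*y^2)/2


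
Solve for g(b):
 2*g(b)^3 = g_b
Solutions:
 g(b) = -sqrt(2)*sqrt(-1/(C1 + 2*b))/2
 g(b) = sqrt(2)*sqrt(-1/(C1 + 2*b))/2


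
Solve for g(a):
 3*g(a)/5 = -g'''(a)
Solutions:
 g(a) = C3*exp(-3^(1/3)*5^(2/3)*a/5) + (C1*sin(3^(5/6)*5^(2/3)*a/10) + C2*cos(3^(5/6)*5^(2/3)*a/10))*exp(3^(1/3)*5^(2/3)*a/10)


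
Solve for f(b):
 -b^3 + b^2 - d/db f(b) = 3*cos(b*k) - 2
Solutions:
 f(b) = C1 - b^4/4 + b^3/3 + 2*b - 3*sin(b*k)/k


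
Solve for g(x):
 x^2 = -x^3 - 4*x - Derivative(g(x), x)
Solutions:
 g(x) = C1 - x^4/4 - x^3/3 - 2*x^2


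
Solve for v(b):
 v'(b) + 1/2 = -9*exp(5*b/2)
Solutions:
 v(b) = C1 - b/2 - 18*exp(5*b/2)/5


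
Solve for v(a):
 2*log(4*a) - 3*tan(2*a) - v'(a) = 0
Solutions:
 v(a) = C1 + 2*a*log(a) - 2*a + 4*a*log(2) + 3*log(cos(2*a))/2


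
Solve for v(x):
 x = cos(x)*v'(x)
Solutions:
 v(x) = C1 + Integral(x/cos(x), x)


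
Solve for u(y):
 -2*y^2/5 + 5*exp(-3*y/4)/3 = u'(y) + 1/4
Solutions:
 u(y) = C1 - 2*y^3/15 - y/4 - 20*exp(-3*y/4)/9


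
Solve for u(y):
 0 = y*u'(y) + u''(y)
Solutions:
 u(y) = C1 + C2*erf(sqrt(2)*y/2)


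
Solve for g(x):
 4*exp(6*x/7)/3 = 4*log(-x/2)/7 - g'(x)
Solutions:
 g(x) = C1 + 4*x*log(-x)/7 + 4*x*(-1 - log(2))/7 - 14*exp(6*x/7)/9


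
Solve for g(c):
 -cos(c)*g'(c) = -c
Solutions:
 g(c) = C1 + Integral(c/cos(c), c)


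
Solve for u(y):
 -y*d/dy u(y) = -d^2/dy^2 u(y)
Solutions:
 u(y) = C1 + C2*erfi(sqrt(2)*y/2)


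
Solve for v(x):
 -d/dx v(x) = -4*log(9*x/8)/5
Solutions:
 v(x) = C1 + 4*x*log(x)/5 - 12*x*log(2)/5 - 4*x/5 + 8*x*log(3)/5


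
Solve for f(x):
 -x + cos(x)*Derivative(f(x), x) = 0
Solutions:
 f(x) = C1 + Integral(x/cos(x), x)


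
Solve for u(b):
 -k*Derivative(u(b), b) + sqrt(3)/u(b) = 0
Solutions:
 u(b) = -sqrt(C1 + 2*sqrt(3)*b/k)
 u(b) = sqrt(C1 + 2*sqrt(3)*b/k)


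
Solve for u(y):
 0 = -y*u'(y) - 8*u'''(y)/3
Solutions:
 u(y) = C1 + Integral(C2*airyai(-3^(1/3)*y/2) + C3*airybi(-3^(1/3)*y/2), y)


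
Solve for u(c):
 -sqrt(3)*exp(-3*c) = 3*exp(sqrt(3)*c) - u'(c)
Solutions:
 u(c) = C1 + sqrt(3)*exp(sqrt(3)*c) - sqrt(3)*exp(-3*c)/3


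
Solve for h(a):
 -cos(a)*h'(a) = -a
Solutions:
 h(a) = C1 + Integral(a/cos(a), a)


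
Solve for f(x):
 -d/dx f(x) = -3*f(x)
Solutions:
 f(x) = C1*exp(3*x)


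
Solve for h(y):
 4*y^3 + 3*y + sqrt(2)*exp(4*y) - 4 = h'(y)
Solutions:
 h(y) = C1 + y^4 + 3*y^2/2 - 4*y + sqrt(2)*exp(4*y)/4


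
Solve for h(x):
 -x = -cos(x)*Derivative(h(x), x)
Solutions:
 h(x) = C1 + Integral(x/cos(x), x)


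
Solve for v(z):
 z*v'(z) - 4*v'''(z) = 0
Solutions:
 v(z) = C1 + Integral(C2*airyai(2^(1/3)*z/2) + C3*airybi(2^(1/3)*z/2), z)


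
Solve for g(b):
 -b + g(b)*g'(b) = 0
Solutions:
 g(b) = -sqrt(C1 + b^2)
 g(b) = sqrt(C1 + b^2)


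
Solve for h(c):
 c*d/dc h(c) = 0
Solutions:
 h(c) = C1


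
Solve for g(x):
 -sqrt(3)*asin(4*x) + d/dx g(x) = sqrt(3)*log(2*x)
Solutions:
 g(x) = C1 + sqrt(3)*x*(log(x) - 1) + sqrt(3)*x*log(2) + sqrt(3)*(x*asin(4*x) + sqrt(1 - 16*x^2)/4)


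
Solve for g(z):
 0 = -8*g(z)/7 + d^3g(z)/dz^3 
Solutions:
 g(z) = C3*exp(2*7^(2/3)*z/7) + (C1*sin(sqrt(3)*7^(2/3)*z/7) + C2*cos(sqrt(3)*7^(2/3)*z/7))*exp(-7^(2/3)*z/7)


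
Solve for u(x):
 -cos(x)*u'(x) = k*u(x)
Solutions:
 u(x) = C1*exp(k*(log(sin(x) - 1) - log(sin(x) + 1))/2)


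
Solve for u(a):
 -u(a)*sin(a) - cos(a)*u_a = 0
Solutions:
 u(a) = C1*cos(a)


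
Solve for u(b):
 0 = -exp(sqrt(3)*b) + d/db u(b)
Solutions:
 u(b) = C1 + sqrt(3)*exp(sqrt(3)*b)/3


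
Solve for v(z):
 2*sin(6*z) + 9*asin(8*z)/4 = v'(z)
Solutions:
 v(z) = C1 + 9*z*asin(8*z)/4 + 9*sqrt(1 - 64*z^2)/32 - cos(6*z)/3


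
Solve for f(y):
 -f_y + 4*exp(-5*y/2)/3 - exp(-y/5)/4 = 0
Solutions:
 f(y) = C1 - 8*exp(-5*y/2)/15 + 5*exp(-y/5)/4


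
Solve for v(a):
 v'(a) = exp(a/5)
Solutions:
 v(a) = C1 + 5*exp(a/5)


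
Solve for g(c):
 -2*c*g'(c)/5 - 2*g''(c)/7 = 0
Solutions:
 g(c) = C1 + C2*erf(sqrt(70)*c/10)


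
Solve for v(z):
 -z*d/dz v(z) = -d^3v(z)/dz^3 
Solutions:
 v(z) = C1 + Integral(C2*airyai(z) + C3*airybi(z), z)


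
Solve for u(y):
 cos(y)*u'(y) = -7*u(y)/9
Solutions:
 u(y) = C1*(sin(y) - 1)^(7/18)/(sin(y) + 1)^(7/18)


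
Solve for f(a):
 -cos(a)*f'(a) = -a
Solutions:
 f(a) = C1 + Integral(a/cos(a), a)


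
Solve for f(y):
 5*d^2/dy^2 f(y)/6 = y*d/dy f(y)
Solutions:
 f(y) = C1 + C2*erfi(sqrt(15)*y/5)


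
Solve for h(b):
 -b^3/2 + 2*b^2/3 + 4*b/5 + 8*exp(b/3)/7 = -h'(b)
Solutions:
 h(b) = C1 + b^4/8 - 2*b^3/9 - 2*b^2/5 - 24*exp(b/3)/7


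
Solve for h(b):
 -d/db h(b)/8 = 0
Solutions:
 h(b) = C1


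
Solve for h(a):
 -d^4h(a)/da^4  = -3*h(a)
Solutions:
 h(a) = C1*exp(-3^(1/4)*a) + C2*exp(3^(1/4)*a) + C3*sin(3^(1/4)*a) + C4*cos(3^(1/4)*a)


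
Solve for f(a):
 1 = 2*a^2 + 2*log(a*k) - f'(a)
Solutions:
 f(a) = C1 + 2*a^3/3 + 2*a*log(a*k) - 3*a


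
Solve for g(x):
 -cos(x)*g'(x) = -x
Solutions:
 g(x) = C1 + Integral(x/cos(x), x)


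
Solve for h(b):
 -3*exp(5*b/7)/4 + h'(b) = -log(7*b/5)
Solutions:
 h(b) = C1 - b*log(b) + b*(-log(7) + 1 + log(5)) + 21*exp(5*b/7)/20


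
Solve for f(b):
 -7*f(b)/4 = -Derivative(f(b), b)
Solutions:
 f(b) = C1*exp(7*b/4)


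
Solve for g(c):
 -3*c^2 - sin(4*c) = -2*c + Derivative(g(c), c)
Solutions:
 g(c) = C1 - c^3 + c^2 + cos(4*c)/4


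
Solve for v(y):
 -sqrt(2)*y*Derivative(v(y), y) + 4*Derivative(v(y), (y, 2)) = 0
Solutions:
 v(y) = C1 + C2*erfi(2^(3/4)*y/4)


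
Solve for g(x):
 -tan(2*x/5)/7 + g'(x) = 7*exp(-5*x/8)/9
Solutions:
 g(x) = C1 + 5*log(tan(2*x/5)^2 + 1)/28 - 56*exp(-5*x/8)/45


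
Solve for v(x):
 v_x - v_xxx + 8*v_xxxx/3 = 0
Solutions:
 v(x) = C1 + C2*exp(x*((8*sqrt(141) + 95)^(-1/3) + 2 + (8*sqrt(141) + 95)^(1/3))/16)*sin(sqrt(3)*x*(-(8*sqrt(141) + 95)^(1/3) + (8*sqrt(141) + 95)^(-1/3))/16) + C3*exp(x*((8*sqrt(141) + 95)^(-1/3) + 2 + (8*sqrt(141) + 95)^(1/3))/16)*cos(sqrt(3)*x*(-(8*sqrt(141) + 95)^(1/3) + (8*sqrt(141) + 95)^(-1/3))/16) + C4*exp(x*(-(8*sqrt(141) + 95)^(1/3) - 1/(8*sqrt(141) + 95)^(1/3) + 1)/8)


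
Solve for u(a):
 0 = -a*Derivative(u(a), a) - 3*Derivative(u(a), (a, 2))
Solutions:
 u(a) = C1 + C2*erf(sqrt(6)*a/6)


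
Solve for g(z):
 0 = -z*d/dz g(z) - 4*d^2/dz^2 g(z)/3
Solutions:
 g(z) = C1 + C2*erf(sqrt(6)*z/4)


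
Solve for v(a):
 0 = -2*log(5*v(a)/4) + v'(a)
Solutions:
 Integral(1/(-log(_y) - log(5) + 2*log(2)), (_y, v(a)))/2 = C1 - a


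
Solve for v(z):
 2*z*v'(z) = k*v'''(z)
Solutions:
 v(z) = C1 + Integral(C2*airyai(2^(1/3)*z*(1/k)^(1/3)) + C3*airybi(2^(1/3)*z*(1/k)^(1/3)), z)


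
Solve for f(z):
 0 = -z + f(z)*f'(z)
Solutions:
 f(z) = -sqrt(C1 + z^2)
 f(z) = sqrt(C1 + z^2)


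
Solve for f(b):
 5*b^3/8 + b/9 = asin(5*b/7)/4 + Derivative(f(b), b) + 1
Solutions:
 f(b) = C1 + 5*b^4/32 + b^2/18 - b*asin(5*b/7)/4 - b - sqrt(49 - 25*b^2)/20


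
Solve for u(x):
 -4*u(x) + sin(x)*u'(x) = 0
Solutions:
 u(x) = C1*(cos(x)^2 - 2*cos(x) + 1)/(cos(x)^2 + 2*cos(x) + 1)


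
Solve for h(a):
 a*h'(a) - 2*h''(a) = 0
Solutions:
 h(a) = C1 + C2*erfi(a/2)


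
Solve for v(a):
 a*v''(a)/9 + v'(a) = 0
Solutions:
 v(a) = C1 + C2/a^8


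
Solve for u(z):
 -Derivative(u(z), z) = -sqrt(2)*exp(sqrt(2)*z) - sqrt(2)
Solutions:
 u(z) = C1 + sqrt(2)*z + exp(sqrt(2)*z)


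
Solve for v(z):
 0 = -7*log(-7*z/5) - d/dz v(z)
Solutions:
 v(z) = C1 - 7*z*log(-z) + 7*z*(-log(7) + 1 + log(5))


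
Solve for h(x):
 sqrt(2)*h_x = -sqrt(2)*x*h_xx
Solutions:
 h(x) = C1 + C2*log(x)


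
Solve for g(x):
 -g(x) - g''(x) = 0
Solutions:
 g(x) = C1*sin(x) + C2*cos(x)


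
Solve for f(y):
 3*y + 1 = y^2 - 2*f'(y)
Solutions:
 f(y) = C1 + y^3/6 - 3*y^2/4 - y/2


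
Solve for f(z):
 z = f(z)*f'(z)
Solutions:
 f(z) = -sqrt(C1 + z^2)
 f(z) = sqrt(C1 + z^2)


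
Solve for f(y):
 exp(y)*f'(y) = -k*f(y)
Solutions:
 f(y) = C1*exp(k*exp(-y))


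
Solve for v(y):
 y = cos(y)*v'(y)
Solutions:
 v(y) = C1 + Integral(y/cos(y), y)


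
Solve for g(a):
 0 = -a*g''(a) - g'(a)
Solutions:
 g(a) = C1 + C2*log(a)


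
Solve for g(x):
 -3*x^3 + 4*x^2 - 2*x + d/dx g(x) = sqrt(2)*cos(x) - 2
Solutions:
 g(x) = C1 + 3*x^4/4 - 4*x^3/3 + x^2 - 2*x + sqrt(2)*sin(x)


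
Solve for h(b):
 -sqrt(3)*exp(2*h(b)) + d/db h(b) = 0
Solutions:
 h(b) = log(-sqrt(-1/(C1 + sqrt(3)*b))) - log(2)/2
 h(b) = log(-1/(C1 + sqrt(3)*b))/2 - log(2)/2


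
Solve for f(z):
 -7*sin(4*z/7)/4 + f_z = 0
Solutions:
 f(z) = C1 - 49*cos(4*z/7)/16


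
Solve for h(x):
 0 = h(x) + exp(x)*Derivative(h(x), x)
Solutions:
 h(x) = C1*exp(exp(-x))


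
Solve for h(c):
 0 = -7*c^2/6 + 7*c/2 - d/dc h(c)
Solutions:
 h(c) = C1 - 7*c^3/18 + 7*c^2/4


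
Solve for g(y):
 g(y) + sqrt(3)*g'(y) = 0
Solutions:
 g(y) = C1*exp(-sqrt(3)*y/3)


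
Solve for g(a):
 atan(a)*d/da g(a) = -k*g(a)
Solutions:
 g(a) = C1*exp(-k*Integral(1/atan(a), a))


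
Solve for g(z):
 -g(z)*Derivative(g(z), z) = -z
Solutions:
 g(z) = -sqrt(C1 + z^2)
 g(z) = sqrt(C1 + z^2)


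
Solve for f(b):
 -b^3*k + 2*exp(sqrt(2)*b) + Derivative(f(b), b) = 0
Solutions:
 f(b) = C1 + b^4*k/4 - sqrt(2)*exp(sqrt(2)*b)


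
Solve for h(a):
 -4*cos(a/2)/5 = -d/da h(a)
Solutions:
 h(a) = C1 + 8*sin(a/2)/5


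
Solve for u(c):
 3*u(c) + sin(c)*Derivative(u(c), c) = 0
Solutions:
 u(c) = C1*(cos(c) + 1)^(3/2)/(cos(c) - 1)^(3/2)


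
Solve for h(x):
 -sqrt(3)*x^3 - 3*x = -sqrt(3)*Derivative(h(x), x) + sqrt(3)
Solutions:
 h(x) = C1 + x^4/4 + sqrt(3)*x^2/2 + x


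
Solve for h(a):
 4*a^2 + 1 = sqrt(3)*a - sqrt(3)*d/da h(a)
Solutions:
 h(a) = C1 - 4*sqrt(3)*a^3/9 + a^2/2 - sqrt(3)*a/3


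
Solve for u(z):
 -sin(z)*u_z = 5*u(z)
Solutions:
 u(z) = C1*sqrt(cos(z) + 1)*(cos(z)^2 + 2*cos(z) + 1)/(sqrt(cos(z) - 1)*(cos(z)^2 - 2*cos(z) + 1))


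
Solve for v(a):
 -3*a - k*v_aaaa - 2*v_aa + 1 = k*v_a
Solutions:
 v(a) = C1 + C2*exp(2^(1/3)*a*(6^(1/3)*(sqrt(3)*sqrt(27 + 32/k^3) + 9)^(1/3)/12 - 2^(1/3)*3^(5/6)*I*(sqrt(3)*sqrt(27 + 32/k^3) + 9)^(1/3)/12 + 4/(k*(-3^(1/3) + 3^(5/6)*I)*(sqrt(3)*sqrt(27 + 32/k^3) + 9)^(1/3)))) + C3*exp(2^(1/3)*a*(6^(1/3)*(sqrt(3)*sqrt(27 + 32/k^3) + 9)^(1/3)/12 + 2^(1/3)*3^(5/6)*I*(sqrt(3)*sqrt(27 + 32/k^3) + 9)^(1/3)/12 - 4/(k*(3^(1/3) + 3^(5/6)*I)*(sqrt(3)*sqrt(27 + 32/k^3) + 9)^(1/3)))) + C4*exp(6^(1/3)*a*(-2^(1/3)*(sqrt(3)*sqrt(27 + 32/k^3) + 9)^(1/3) + 4*3^(1/3)/(k*(sqrt(3)*sqrt(27 + 32/k^3) + 9)^(1/3)))/6) - 3*a^2/(2*k) + a/k + 6*a/k^2


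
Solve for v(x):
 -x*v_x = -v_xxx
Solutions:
 v(x) = C1 + Integral(C2*airyai(x) + C3*airybi(x), x)


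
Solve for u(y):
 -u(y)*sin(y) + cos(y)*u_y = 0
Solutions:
 u(y) = C1/cos(y)


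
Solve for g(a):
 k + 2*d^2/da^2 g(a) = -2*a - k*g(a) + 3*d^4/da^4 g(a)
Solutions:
 g(a) = C1*exp(-sqrt(3)*a*sqrt(1 - sqrt(3*k + 1))/3) + C2*exp(sqrt(3)*a*sqrt(1 - sqrt(3*k + 1))/3) + C3*exp(-sqrt(3)*a*sqrt(sqrt(3*k + 1) + 1)/3) + C4*exp(sqrt(3)*a*sqrt(sqrt(3*k + 1) + 1)/3) - 2*a/k - 1


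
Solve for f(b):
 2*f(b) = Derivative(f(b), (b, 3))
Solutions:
 f(b) = C3*exp(2^(1/3)*b) + (C1*sin(2^(1/3)*sqrt(3)*b/2) + C2*cos(2^(1/3)*sqrt(3)*b/2))*exp(-2^(1/3)*b/2)


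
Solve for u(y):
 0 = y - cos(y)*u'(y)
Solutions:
 u(y) = C1 + Integral(y/cos(y), y)


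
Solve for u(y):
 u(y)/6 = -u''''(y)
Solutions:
 u(y) = (C1*sin(2^(1/4)*3^(3/4)*y/6) + C2*cos(2^(1/4)*3^(3/4)*y/6))*exp(-2^(1/4)*3^(3/4)*y/6) + (C3*sin(2^(1/4)*3^(3/4)*y/6) + C4*cos(2^(1/4)*3^(3/4)*y/6))*exp(2^(1/4)*3^(3/4)*y/6)


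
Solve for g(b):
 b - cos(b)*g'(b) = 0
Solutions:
 g(b) = C1 + Integral(b/cos(b), b)


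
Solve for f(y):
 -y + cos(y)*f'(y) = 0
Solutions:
 f(y) = C1 + Integral(y/cos(y), y)


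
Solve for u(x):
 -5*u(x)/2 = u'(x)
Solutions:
 u(x) = C1*exp(-5*x/2)


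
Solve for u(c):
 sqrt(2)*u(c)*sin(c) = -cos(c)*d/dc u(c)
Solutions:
 u(c) = C1*cos(c)^(sqrt(2))


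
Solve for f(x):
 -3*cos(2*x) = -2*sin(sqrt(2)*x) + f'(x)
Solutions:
 f(x) = C1 - 3*sin(2*x)/2 - sqrt(2)*cos(sqrt(2)*x)


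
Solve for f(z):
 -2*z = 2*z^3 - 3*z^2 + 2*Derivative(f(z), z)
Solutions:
 f(z) = C1 - z^4/4 + z^3/2 - z^2/2


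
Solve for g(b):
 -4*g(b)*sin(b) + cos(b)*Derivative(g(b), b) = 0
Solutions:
 g(b) = C1/cos(b)^4


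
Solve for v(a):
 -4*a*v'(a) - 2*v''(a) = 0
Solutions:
 v(a) = C1 + C2*erf(a)


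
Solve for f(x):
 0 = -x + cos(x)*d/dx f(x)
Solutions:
 f(x) = C1 + Integral(x/cos(x), x)


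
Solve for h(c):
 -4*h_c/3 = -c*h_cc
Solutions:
 h(c) = C1 + C2*c^(7/3)


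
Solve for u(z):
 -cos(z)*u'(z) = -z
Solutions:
 u(z) = C1 + Integral(z/cos(z), z)


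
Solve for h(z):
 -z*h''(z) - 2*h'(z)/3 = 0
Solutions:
 h(z) = C1 + C2*z^(1/3)


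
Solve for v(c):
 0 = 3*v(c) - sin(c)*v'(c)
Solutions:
 v(c) = C1*(cos(c) - 1)^(3/2)/(cos(c) + 1)^(3/2)


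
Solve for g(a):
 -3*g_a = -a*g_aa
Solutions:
 g(a) = C1 + C2*a^4


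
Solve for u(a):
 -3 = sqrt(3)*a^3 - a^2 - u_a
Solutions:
 u(a) = C1 + sqrt(3)*a^4/4 - a^3/3 + 3*a


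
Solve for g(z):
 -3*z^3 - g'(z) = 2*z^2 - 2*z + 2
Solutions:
 g(z) = C1 - 3*z^4/4 - 2*z^3/3 + z^2 - 2*z


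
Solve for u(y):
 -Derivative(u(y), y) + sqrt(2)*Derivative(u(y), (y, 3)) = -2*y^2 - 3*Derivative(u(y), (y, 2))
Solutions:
 u(y) = C1 + C2*exp(sqrt(2)*y*(-3 + sqrt(4*sqrt(2) + 9))/4) + C3*exp(-sqrt(2)*y*(3 + sqrt(4*sqrt(2) + 9))/4) + 2*y^3/3 + 6*y^2 + 4*sqrt(2)*y + 36*y


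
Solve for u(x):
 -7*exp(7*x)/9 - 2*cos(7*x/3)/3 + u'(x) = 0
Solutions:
 u(x) = C1 + exp(7*x)/9 + 2*sin(7*x/3)/7


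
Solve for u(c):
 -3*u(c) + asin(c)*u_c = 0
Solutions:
 u(c) = C1*exp(3*Integral(1/asin(c), c))


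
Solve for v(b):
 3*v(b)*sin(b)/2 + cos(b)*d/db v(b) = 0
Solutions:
 v(b) = C1*cos(b)^(3/2)


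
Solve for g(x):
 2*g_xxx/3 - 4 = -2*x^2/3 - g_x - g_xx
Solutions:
 g(x) = C1 - 2*x^3/9 + 2*x^2/3 + 32*x/9 + (C2*sin(sqrt(15)*x/4) + C3*cos(sqrt(15)*x/4))*exp(-3*x/4)


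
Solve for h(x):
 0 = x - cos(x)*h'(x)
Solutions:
 h(x) = C1 + Integral(x/cos(x), x)


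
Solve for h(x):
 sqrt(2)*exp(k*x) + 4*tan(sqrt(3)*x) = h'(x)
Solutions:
 h(x) = C1 + sqrt(2)*Piecewise((exp(k*x)/k, Ne(k, 0)), (x, True)) - 4*sqrt(3)*log(cos(sqrt(3)*x))/3


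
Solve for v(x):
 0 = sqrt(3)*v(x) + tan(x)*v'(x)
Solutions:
 v(x) = C1/sin(x)^(sqrt(3))


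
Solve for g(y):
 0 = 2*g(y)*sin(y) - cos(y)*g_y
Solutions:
 g(y) = C1/cos(y)^2


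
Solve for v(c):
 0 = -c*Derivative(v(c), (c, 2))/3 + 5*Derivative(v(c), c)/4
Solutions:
 v(c) = C1 + C2*c^(19/4)


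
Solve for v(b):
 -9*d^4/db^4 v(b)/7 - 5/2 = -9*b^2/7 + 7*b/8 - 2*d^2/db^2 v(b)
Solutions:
 v(b) = C1 + C2*b + C3*exp(-sqrt(14)*b/3) + C4*exp(sqrt(14)*b/3) - 3*b^4/56 + 7*b^3/96 + 83*b^2/392


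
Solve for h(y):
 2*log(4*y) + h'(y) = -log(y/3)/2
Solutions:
 h(y) = C1 - 5*y*log(y)/2 - 4*y*log(2) + y*log(3)/2 + 5*y/2


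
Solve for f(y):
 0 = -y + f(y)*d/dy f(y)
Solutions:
 f(y) = -sqrt(C1 + y^2)
 f(y) = sqrt(C1 + y^2)


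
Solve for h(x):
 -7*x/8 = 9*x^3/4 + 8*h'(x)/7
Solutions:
 h(x) = C1 - 63*x^4/128 - 49*x^2/128


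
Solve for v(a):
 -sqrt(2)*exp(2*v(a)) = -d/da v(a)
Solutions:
 v(a) = log(-sqrt(-1/(C1 + sqrt(2)*a))) - log(2)/2
 v(a) = log(-1/(C1 + sqrt(2)*a))/2 - log(2)/2


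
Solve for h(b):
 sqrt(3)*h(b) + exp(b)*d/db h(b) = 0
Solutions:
 h(b) = C1*exp(sqrt(3)*exp(-b))


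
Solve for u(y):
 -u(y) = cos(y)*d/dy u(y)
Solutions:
 u(y) = C1*sqrt(sin(y) - 1)/sqrt(sin(y) + 1)


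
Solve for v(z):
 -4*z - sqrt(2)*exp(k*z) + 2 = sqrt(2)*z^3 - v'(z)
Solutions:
 v(z) = C1 + sqrt(2)*z^4/4 + 2*z^2 - 2*z + sqrt(2)*exp(k*z)/k


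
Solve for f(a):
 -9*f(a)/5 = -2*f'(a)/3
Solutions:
 f(a) = C1*exp(27*a/10)


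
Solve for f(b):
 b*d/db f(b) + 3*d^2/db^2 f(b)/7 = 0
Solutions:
 f(b) = C1 + C2*erf(sqrt(42)*b/6)


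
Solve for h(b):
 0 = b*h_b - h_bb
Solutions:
 h(b) = C1 + C2*erfi(sqrt(2)*b/2)


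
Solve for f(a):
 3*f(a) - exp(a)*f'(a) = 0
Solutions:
 f(a) = C1*exp(-3*exp(-a))


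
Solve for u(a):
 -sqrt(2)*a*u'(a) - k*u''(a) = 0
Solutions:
 u(a) = C1 + C2*sqrt(k)*erf(2^(3/4)*a*sqrt(1/k)/2)


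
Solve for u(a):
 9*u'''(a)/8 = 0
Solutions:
 u(a) = C1 + C2*a + C3*a^2


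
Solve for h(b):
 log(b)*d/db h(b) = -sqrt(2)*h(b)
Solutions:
 h(b) = C1*exp(-sqrt(2)*li(b))


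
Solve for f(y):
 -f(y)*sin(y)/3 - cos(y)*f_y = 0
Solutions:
 f(y) = C1*cos(y)^(1/3)


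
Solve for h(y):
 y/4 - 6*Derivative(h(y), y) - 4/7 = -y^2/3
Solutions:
 h(y) = C1 + y^3/54 + y^2/48 - 2*y/21


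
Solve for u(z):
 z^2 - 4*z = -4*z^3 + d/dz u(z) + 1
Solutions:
 u(z) = C1 + z^4 + z^3/3 - 2*z^2 - z


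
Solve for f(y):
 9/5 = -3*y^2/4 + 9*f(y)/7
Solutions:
 f(y) = 7*y^2/12 + 7/5


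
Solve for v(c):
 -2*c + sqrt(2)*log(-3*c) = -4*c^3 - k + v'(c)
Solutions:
 v(c) = C1 + c^4 - c^2 + c*(k - sqrt(2) + sqrt(2)*log(3)) + sqrt(2)*c*log(-c)


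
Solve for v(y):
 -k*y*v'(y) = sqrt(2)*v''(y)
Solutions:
 v(y) = Piecewise((-2^(3/4)*sqrt(pi)*C1*erf(2^(1/4)*sqrt(k)*y/2)/(2*sqrt(k)) - C2, (k > 0) | (k < 0)), (-C1*y - C2, True))


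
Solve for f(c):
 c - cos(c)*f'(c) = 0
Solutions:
 f(c) = C1 + Integral(c/cos(c), c)


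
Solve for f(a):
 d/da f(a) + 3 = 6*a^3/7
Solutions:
 f(a) = C1 + 3*a^4/14 - 3*a


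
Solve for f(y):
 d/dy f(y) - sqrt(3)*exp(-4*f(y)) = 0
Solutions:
 f(y) = log(-I*(C1 + 4*sqrt(3)*y)^(1/4))
 f(y) = log(I*(C1 + 4*sqrt(3)*y)^(1/4))
 f(y) = log(-(C1 + 4*sqrt(3)*y)^(1/4))
 f(y) = log(C1 + 4*sqrt(3)*y)/4


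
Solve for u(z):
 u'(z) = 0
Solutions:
 u(z) = C1


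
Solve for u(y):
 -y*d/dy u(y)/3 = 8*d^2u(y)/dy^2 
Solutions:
 u(y) = C1 + C2*erf(sqrt(3)*y/12)


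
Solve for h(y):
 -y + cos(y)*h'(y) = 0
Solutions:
 h(y) = C1 + Integral(y/cos(y), y)


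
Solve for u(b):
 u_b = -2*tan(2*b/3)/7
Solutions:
 u(b) = C1 + 3*log(cos(2*b/3))/7


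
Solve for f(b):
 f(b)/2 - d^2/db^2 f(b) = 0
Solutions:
 f(b) = C1*exp(-sqrt(2)*b/2) + C2*exp(sqrt(2)*b/2)


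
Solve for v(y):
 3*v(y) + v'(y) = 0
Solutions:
 v(y) = C1*exp(-3*y)


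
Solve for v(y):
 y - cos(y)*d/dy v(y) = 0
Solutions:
 v(y) = C1 + Integral(y/cos(y), y)


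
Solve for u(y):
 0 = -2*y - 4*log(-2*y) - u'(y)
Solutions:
 u(y) = C1 - y^2 - 4*y*log(-y) + 4*y*(1 - log(2))


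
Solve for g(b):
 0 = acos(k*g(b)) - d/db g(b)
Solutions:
 Integral(1/acos(_y*k), (_y, g(b))) = C1 + b


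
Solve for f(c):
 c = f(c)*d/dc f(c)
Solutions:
 f(c) = -sqrt(C1 + c^2)
 f(c) = sqrt(C1 + c^2)


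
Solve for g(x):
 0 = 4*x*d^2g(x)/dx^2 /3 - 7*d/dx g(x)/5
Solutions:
 g(x) = C1 + C2*x^(41/20)


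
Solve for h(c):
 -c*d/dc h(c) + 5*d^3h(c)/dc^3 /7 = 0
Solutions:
 h(c) = C1 + Integral(C2*airyai(5^(2/3)*7^(1/3)*c/5) + C3*airybi(5^(2/3)*7^(1/3)*c/5), c)


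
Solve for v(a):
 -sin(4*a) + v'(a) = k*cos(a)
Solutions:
 v(a) = C1 + k*sin(a) - cos(4*a)/4


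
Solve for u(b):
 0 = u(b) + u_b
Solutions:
 u(b) = C1*exp(-b)


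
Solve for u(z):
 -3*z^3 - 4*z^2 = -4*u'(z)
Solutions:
 u(z) = C1 + 3*z^4/16 + z^3/3


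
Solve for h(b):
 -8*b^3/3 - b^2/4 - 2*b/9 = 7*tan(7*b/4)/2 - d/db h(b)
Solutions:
 h(b) = C1 + 2*b^4/3 + b^3/12 + b^2/9 - 2*log(cos(7*b/4))


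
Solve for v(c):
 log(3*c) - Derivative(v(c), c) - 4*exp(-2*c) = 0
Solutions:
 v(c) = C1 + c*log(c) + c*(-1 + log(3)) + 2*exp(-2*c)


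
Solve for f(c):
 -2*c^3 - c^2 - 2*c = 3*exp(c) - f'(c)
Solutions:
 f(c) = C1 + c^4/2 + c^3/3 + c^2 + 3*exp(c)


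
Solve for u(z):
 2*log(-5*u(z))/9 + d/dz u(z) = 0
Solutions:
 9*Integral(1/(log(-_y) + log(5)), (_y, u(z)))/2 = C1 - z


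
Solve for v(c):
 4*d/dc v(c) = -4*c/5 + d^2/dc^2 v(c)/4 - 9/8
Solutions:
 v(c) = C1 + C2*exp(16*c) - c^2/10 - 47*c/160


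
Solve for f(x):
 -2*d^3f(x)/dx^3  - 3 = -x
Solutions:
 f(x) = C1 + C2*x + C3*x^2 + x^4/48 - x^3/4


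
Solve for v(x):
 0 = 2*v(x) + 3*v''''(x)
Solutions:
 v(x) = (C1*sin(6^(3/4)*x/6) + C2*cos(6^(3/4)*x/6))*exp(-6^(3/4)*x/6) + (C3*sin(6^(3/4)*x/6) + C4*cos(6^(3/4)*x/6))*exp(6^(3/4)*x/6)


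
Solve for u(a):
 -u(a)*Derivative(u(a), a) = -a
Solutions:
 u(a) = -sqrt(C1 + a^2)
 u(a) = sqrt(C1 + a^2)


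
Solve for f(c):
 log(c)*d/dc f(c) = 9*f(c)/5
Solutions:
 f(c) = C1*exp(9*li(c)/5)


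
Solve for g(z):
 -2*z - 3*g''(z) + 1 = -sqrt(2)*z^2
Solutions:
 g(z) = C1 + C2*z + sqrt(2)*z^4/36 - z^3/9 + z^2/6


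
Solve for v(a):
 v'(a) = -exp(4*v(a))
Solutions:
 v(a) = log(-I*(1/(C1 + 4*a))^(1/4))
 v(a) = log(I*(1/(C1 + 4*a))^(1/4))
 v(a) = log(-(1/(C1 + 4*a))^(1/4))
 v(a) = log(1/(C1 + 4*a))/4


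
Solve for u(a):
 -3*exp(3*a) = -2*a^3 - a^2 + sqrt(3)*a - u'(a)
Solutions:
 u(a) = C1 - a^4/2 - a^3/3 + sqrt(3)*a^2/2 + exp(3*a)


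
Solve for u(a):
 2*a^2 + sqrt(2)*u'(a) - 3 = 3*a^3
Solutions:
 u(a) = C1 + 3*sqrt(2)*a^4/8 - sqrt(2)*a^3/3 + 3*sqrt(2)*a/2


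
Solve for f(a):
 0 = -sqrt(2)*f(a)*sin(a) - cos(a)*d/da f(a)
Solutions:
 f(a) = C1*cos(a)^(sqrt(2))


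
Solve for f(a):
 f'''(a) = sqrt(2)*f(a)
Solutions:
 f(a) = C3*exp(2^(1/6)*a) + (C1*sin(2^(1/6)*sqrt(3)*a/2) + C2*cos(2^(1/6)*sqrt(3)*a/2))*exp(-2^(1/6)*a/2)


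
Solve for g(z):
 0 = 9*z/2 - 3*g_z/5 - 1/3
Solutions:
 g(z) = C1 + 15*z^2/4 - 5*z/9


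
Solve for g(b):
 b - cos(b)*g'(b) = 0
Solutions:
 g(b) = C1 + Integral(b/cos(b), b)


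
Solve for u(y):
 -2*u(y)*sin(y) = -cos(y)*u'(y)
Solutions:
 u(y) = C1/cos(y)^2


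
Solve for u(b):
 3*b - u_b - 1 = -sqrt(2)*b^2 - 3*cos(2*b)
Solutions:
 u(b) = C1 + sqrt(2)*b^3/3 + 3*b^2/2 - b + 3*sin(2*b)/2


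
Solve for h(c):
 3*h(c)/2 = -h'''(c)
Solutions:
 h(c) = C3*exp(-2^(2/3)*3^(1/3)*c/2) + (C1*sin(2^(2/3)*3^(5/6)*c/4) + C2*cos(2^(2/3)*3^(5/6)*c/4))*exp(2^(2/3)*3^(1/3)*c/4)


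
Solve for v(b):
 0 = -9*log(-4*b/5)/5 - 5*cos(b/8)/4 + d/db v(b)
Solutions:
 v(b) = C1 + 9*b*log(-b)/5 - 9*b*log(5)/5 - 9*b/5 + 18*b*log(2)/5 + 10*sin(b/8)


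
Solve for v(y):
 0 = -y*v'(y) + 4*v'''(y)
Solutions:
 v(y) = C1 + Integral(C2*airyai(2^(1/3)*y/2) + C3*airybi(2^(1/3)*y/2), y)


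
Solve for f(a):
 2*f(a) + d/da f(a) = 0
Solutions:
 f(a) = C1*exp(-2*a)


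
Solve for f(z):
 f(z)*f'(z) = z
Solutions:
 f(z) = -sqrt(C1 + z^2)
 f(z) = sqrt(C1 + z^2)


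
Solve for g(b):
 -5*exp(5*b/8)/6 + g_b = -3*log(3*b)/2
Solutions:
 g(b) = C1 - 3*b*log(b)/2 + 3*b*(1 - log(3))/2 + 4*exp(5*b/8)/3


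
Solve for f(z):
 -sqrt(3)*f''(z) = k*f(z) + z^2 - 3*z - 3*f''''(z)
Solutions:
 f(z) = C1*exp(-sqrt(2)*3^(3/4)*z*sqrt(1 - sqrt(4*k + 1))/6) + C2*exp(sqrt(2)*3^(3/4)*z*sqrt(1 - sqrt(4*k + 1))/6) + C3*exp(-sqrt(2)*3^(3/4)*z*sqrt(sqrt(4*k + 1) + 1)/6) + C4*exp(sqrt(2)*3^(3/4)*z*sqrt(sqrt(4*k + 1) + 1)/6) - z^2/k + 3*z/k + 2*sqrt(3)/k^2


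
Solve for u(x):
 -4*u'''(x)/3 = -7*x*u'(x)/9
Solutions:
 u(x) = C1 + Integral(C2*airyai(126^(1/3)*x/6) + C3*airybi(126^(1/3)*x/6), x)


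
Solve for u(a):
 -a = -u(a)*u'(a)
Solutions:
 u(a) = -sqrt(C1 + a^2)
 u(a) = sqrt(C1 + a^2)


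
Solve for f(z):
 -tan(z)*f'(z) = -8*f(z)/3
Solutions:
 f(z) = C1*sin(z)^(8/3)


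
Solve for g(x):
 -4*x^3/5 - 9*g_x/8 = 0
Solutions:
 g(x) = C1 - 8*x^4/45


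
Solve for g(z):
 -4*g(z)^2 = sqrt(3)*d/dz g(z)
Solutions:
 g(z) = 3/(C1 + 4*sqrt(3)*z)


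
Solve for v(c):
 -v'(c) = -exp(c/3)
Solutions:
 v(c) = C1 + 3*exp(c/3)


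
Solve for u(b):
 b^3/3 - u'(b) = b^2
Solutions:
 u(b) = C1 + b^4/12 - b^3/3


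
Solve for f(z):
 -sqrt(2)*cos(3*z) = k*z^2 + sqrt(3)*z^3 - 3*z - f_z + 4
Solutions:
 f(z) = C1 + k*z^3/3 + sqrt(3)*z^4/4 - 3*z^2/2 + 4*z + sqrt(2)*sin(3*z)/3


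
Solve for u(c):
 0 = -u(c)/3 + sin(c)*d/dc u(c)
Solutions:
 u(c) = C1*(cos(c) - 1)^(1/6)/(cos(c) + 1)^(1/6)


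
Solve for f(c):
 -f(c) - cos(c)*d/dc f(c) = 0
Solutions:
 f(c) = C1*sqrt(sin(c) - 1)/sqrt(sin(c) + 1)


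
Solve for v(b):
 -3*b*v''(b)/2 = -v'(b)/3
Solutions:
 v(b) = C1 + C2*b^(11/9)


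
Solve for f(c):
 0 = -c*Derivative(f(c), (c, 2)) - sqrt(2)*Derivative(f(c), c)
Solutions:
 f(c) = C1 + C2*c^(1 - sqrt(2))


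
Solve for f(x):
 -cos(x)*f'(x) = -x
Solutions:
 f(x) = C1 + Integral(x/cos(x), x)


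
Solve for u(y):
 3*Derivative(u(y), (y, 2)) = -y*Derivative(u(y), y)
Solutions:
 u(y) = C1 + C2*erf(sqrt(6)*y/6)


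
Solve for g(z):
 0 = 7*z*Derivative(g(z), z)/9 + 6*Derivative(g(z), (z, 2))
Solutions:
 g(z) = C1 + C2*erf(sqrt(21)*z/18)


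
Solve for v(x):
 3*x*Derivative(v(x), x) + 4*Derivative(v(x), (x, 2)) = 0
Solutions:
 v(x) = C1 + C2*erf(sqrt(6)*x/4)


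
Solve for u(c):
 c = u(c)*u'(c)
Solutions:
 u(c) = -sqrt(C1 + c^2)
 u(c) = sqrt(C1 + c^2)


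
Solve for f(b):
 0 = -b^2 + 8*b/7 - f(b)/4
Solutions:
 f(b) = 4*b*(8 - 7*b)/7


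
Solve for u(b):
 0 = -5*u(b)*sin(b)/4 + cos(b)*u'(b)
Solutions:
 u(b) = C1/cos(b)^(5/4)


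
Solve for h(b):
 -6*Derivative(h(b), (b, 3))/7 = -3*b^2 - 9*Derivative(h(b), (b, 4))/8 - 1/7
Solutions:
 h(b) = C1 + C2*b + C3*b^2 + C4*exp(16*b/21) + 7*b^5/120 + 49*b^4/128 + 9389*b^3/4608


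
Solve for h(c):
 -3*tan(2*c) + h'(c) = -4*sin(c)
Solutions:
 h(c) = C1 - 3*log(cos(2*c))/2 + 4*cos(c)


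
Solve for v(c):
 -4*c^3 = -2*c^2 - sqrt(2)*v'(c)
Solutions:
 v(c) = C1 + sqrt(2)*c^4/2 - sqrt(2)*c^3/3


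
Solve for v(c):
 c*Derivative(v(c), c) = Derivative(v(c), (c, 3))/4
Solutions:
 v(c) = C1 + Integral(C2*airyai(2^(2/3)*c) + C3*airybi(2^(2/3)*c), c)


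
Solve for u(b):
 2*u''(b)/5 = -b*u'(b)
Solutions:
 u(b) = C1 + C2*erf(sqrt(5)*b/2)


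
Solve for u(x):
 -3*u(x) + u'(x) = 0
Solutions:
 u(x) = C1*exp(3*x)


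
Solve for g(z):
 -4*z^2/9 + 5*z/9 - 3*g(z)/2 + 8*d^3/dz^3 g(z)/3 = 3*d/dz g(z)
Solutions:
 g(z) = C1*exp(-6^(1/3)*z*(6^(1/3)/(sqrt(3) + 3)^(1/3) + (sqrt(3) + 3)^(1/3))/8)*sin(2^(1/3)*3^(1/6)*z*(-3^(2/3)*(sqrt(3) + 3)^(1/3) + 3*2^(1/3)/(sqrt(3) + 3)^(1/3))/8) + C2*exp(-6^(1/3)*z*(6^(1/3)/(sqrt(3) + 3)^(1/3) + (sqrt(3) + 3)^(1/3))/8)*cos(2^(1/3)*3^(1/6)*z*(-3^(2/3)*(sqrt(3) + 3)^(1/3) + 3*2^(1/3)/(sqrt(3) + 3)^(1/3))/8) + C3*exp(6^(1/3)*z*(6^(1/3)/(sqrt(3) + 3)^(1/3) + (sqrt(3) + 3)^(1/3))/4) - 8*z^2/27 + 14*z/9 - 28/9


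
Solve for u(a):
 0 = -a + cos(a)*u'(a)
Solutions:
 u(a) = C1 + Integral(a/cos(a), a)


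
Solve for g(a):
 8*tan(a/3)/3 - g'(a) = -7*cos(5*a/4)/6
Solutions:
 g(a) = C1 - 8*log(cos(a/3)) + 14*sin(5*a/4)/15


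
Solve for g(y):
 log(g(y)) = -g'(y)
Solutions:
 li(g(y)) = C1 - y
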